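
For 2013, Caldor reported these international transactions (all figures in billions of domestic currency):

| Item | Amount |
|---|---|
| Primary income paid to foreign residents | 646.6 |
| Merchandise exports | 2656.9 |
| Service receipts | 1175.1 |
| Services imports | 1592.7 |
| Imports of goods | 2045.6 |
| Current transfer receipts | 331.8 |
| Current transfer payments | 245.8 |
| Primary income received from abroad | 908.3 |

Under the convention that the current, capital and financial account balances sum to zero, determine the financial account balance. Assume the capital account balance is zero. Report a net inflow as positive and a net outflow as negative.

-541.4

Goods balance = 2656.9 - 2045.6 = 611.3
Services balance = 1175.1 - 1592.7 = -417.6
Trade balance (goods + services) = 611.3 + (-417.6) = 193.7
Net primary income = 908.3 - 646.6 = 261.7
Net secondary income = 331.8 - 245.8 = 86.0
Current account = 193.7 + 261.7 + 86.0 = 541.4
Financial account = -(541.4) = -541.4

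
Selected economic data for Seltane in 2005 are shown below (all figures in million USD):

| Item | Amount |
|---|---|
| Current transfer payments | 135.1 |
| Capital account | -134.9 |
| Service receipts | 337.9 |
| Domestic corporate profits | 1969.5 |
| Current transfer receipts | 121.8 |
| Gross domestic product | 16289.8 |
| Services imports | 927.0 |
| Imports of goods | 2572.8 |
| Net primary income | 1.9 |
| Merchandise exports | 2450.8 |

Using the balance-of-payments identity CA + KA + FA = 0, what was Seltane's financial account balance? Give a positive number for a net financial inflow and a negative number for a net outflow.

857.4

Goods balance = 2450.8 - 2572.8 = -122.0
Services balance = 337.9 - 927.0 = -589.1
Trade balance (goods + services) = -122.0 + (-589.1) = -711.1
Net primary income = 1.9
Net secondary income = 121.8 - 135.1 = -13.3
Current account = -711.1 + 1.9 + (-13.3) = -722.5
Financial account = -(-722.5 + (-134.9)) = 857.4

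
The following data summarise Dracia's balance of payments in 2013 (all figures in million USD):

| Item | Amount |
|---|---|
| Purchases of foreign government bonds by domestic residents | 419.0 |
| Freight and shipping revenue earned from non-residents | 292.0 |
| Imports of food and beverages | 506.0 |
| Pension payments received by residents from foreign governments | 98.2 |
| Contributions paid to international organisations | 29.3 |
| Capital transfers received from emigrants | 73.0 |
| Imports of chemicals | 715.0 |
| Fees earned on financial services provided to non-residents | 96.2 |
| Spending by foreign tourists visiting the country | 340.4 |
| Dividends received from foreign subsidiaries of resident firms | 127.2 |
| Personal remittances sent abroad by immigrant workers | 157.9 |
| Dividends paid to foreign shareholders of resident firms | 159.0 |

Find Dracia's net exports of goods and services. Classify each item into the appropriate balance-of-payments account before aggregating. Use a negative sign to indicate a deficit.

-492.4

Goods: -506.0 - 715.0 = -1221.0
Services: 96.2 + 340.4 + 292.0 = 728.6
Trade balance = -1221.0 + 728.6 = -492.4
(Excluded from the trade balance — financial account: purchases of foreign government bonds by domestic residents 419.0; secondary income: pension payments received by residents from foreign governments 98.2, contributions paid to international organisations 29.3, personal remittances sent abroad by immigrant workers 157.9; capital account: capital transfers received from emigrants 73.0; primary income: dividends received from foreign subsidiaries of resident firms 127.2, dividends paid to foreign shareholders of resident firms 159.0.)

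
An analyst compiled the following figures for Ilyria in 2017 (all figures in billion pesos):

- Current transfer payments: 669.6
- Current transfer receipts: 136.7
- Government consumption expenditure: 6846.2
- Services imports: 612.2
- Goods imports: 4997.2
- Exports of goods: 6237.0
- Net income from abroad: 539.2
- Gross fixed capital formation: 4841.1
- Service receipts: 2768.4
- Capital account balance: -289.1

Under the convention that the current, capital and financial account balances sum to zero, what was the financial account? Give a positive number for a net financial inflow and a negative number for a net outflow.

-3113.2

Goods balance = 6237.0 - 4997.2 = 1239.8
Services balance = 2768.4 - 612.2 = 2156.2
Trade balance (goods + services) = 1239.8 + 2156.2 = 3396.0
Net primary income = 539.2
Net secondary income = 136.7 - 669.6 = -532.9
Current account = 3396.0 + 539.2 + (-532.9) = 3402.3
Financial account = -(3402.3 + (-289.1)) = -3113.2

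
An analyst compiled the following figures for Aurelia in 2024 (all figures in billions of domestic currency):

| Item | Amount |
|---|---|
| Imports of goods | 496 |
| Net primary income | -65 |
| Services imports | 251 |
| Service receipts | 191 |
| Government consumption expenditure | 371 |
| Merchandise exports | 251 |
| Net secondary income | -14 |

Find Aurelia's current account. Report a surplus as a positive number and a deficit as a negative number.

Goods balance = 251 - 496 = -245
Services balance = 191 - 251 = -60
Trade balance (goods + services) = -245 + (-60) = -305
Net primary income = -65
Net secondary income = -14
Current account = -305 + (-65) + (-14) = -384

-384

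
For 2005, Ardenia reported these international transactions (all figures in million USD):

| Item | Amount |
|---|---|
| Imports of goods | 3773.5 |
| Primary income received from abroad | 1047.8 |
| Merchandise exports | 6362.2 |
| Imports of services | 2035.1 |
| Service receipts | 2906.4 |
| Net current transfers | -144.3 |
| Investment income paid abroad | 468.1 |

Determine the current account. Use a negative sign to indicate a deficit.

Goods balance = 6362.2 - 3773.5 = 2588.7
Services balance = 2906.4 - 2035.1 = 871.3
Trade balance (goods + services) = 2588.7 + 871.3 = 3460.0
Net primary income = 1047.8 - 468.1 = 579.7
Net secondary income = -144.3
Current account = 3460.0 + 579.7 + (-144.3) = 3895.4

3895.4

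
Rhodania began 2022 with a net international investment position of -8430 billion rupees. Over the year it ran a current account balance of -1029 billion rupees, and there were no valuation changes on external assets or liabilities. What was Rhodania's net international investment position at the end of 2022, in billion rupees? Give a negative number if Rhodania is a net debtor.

With no valuation effects, change in NIIP = current account = -1029
End-of-year NIIP = -8430 + (-1029) = -9459

-9459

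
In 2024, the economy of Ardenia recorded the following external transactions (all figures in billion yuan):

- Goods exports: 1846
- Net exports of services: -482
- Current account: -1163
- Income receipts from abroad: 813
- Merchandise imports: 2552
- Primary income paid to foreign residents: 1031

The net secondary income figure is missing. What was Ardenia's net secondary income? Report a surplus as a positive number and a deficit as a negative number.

243

Current account = goods balance + services balance + net primary income + net secondary income
Sum of the known components = -1406
Net secondary income = CA - (known components) = -1163 - (-1406) = 243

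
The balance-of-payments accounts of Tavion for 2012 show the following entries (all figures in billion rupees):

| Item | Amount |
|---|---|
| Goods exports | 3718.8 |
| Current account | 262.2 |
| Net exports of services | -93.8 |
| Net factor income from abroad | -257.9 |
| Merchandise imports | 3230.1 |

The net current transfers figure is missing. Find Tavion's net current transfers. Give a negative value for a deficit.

Current account = goods balance + services balance + net primary income + net secondary income
Sum of the known components = 137.0
Net current transfers = CA - (known components) = 262.2 - 137.0 = 125.2

125.2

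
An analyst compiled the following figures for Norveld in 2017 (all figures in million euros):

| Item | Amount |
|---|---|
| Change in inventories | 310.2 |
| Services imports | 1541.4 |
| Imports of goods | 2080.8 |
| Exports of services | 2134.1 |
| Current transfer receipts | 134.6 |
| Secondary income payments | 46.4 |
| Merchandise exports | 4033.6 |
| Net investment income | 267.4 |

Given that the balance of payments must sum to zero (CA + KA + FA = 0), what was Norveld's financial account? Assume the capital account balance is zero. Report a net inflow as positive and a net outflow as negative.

-2901.1

Goods balance = 4033.6 - 2080.8 = 1952.8
Services balance = 2134.1 - 1541.4 = 592.7
Trade balance (goods + services) = 1952.8 + 592.7 = 2545.5
Net primary income = 267.4
Net secondary income = 134.6 - 46.4 = 88.2
Current account = 2545.5 + 267.4 + 88.2 = 2901.1
Financial account = -(2901.1) = -2901.1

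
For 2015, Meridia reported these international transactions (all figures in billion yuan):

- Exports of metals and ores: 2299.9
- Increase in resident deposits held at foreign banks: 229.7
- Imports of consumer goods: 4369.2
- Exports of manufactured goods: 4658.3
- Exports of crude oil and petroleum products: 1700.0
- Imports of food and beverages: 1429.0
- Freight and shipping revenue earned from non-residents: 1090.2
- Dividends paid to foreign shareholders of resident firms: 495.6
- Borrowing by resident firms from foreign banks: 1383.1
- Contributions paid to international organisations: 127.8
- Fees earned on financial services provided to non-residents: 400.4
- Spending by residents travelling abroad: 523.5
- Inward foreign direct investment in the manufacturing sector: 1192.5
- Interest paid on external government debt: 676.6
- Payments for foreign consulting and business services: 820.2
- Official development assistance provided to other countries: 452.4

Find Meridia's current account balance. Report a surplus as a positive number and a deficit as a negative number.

1254.5

Goods: 2299.9 - 4369.2 + 1700.0 - 1429.0 + 4658.3 = 2860.0
Services: 400.4 - 523.5 + 1090.2 - 820.2 = 146.9
Primary income: -676.6 - 495.6 = -1172.2
Secondary income: -127.8 - 452.4 = -580.2
Current account = 2860.0 + 146.9 + (-1172.2) + (-580.2) = 1254.5
(Excluded from the current account — financial account: increase in resident deposits held at foreign banks 229.7, borrowing by resident firms from foreign banks 1383.1, inward foreign direct investment in the manufacturing sector 1192.5.)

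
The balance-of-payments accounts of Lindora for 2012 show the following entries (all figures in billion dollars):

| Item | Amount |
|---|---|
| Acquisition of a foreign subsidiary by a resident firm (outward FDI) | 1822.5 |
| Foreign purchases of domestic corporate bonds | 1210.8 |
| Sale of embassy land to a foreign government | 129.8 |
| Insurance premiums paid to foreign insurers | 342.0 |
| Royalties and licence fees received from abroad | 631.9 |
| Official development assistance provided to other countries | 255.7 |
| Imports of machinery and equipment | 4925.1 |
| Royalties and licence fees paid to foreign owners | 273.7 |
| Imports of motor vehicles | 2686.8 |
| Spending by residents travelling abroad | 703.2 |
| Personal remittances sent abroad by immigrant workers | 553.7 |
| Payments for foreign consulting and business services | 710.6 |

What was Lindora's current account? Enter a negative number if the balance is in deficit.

-9818.9

Goods: -4925.1 - 2686.8 = -7611.9
Services: -273.7 - 710.6 - 342.0 + 631.9 - 703.2 = -1397.6
Secondary income: -553.7 - 255.7 = -809.4
Current account = (-7611.9) + (-1397.6) + (-809.4) = -9818.9
(Excluded from the current account — financial account: acquisition of a foreign subsidiary by a resident firm (outward FDI) 1822.5, foreign purchases of domestic corporate bonds 1210.8; capital account: sale of embassy land to a foreign government 129.8.)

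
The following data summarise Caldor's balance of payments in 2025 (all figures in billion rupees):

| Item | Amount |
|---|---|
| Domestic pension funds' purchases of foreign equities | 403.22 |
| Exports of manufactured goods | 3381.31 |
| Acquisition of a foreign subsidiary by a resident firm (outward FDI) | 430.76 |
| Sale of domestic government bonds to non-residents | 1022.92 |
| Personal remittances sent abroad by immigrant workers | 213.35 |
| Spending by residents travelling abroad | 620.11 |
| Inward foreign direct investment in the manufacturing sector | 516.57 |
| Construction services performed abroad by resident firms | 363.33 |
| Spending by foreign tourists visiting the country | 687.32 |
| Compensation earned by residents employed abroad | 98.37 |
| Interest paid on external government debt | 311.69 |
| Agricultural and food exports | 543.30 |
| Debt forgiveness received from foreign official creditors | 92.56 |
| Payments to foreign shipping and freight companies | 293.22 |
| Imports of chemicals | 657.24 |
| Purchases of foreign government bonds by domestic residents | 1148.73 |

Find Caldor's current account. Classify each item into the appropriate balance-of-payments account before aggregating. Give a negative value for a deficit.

2978.02

Goods: 543.30 - 657.24 + 3381.31 = 3267.37
Services: -293.22 + 363.33 + 687.32 - 620.11 = 137.32
Primary income: 98.37 - 311.69 = -213.32
Secondary income: -213.35
Current account = 3267.37 + 137.32 + (-213.32) + (-213.35) = 2978.02
(Excluded from the current account — financial account: domestic pension funds' purchases of foreign equities 403.22, acquisition of a foreign subsidiary by a resident firm (outward FDI) 430.76, sale of domestic government bonds to non-residents 1022.92, inward foreign direct investment in the manufacturing sector 516.57, purchases of foreign government bonds by domestic residents 1148.73; capital account: debt forgiveness received from foreign official creditors 92.56.)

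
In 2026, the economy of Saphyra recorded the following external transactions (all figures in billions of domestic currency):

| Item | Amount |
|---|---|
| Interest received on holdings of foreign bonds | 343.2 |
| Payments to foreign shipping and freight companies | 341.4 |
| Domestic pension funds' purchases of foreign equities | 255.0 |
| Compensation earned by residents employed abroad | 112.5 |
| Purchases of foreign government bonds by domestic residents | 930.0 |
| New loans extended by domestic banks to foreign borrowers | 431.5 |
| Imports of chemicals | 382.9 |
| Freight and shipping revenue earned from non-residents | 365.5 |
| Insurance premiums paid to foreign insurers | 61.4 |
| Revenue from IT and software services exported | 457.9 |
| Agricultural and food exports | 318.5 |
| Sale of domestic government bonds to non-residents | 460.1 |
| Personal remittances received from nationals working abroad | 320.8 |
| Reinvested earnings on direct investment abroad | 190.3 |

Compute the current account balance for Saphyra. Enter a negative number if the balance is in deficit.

1323.0

Goods: 318.5 - 382.9 = -64.4
Services: -341.4 - 61.4 + 365.5 + 457.9 = 420.6
Primary income: 190.3 + 343.2 + 112.5 = 646.0
Secondary income: 320.8
Current account = (-64.4) + 420.6 + 646.0 + 320.8 = 1323.0
(Excluded from the current account — financial account: domestic pension funds' purchases of foreign equities 255.0, purchases of foreign government bonds by domestic residents 930.0, new loans extended by domestic banks to foreign borrowers 431.5, sale of domestic government bonds to non-residents 460.1.)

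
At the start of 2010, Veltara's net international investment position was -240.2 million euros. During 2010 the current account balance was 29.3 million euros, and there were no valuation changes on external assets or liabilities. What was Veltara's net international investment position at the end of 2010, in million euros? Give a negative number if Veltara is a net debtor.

-210.9

With no valuation effects, change in NIIP = current account = 29.3
End-of-year NIIP = -240.2 + 29.3 = -210.9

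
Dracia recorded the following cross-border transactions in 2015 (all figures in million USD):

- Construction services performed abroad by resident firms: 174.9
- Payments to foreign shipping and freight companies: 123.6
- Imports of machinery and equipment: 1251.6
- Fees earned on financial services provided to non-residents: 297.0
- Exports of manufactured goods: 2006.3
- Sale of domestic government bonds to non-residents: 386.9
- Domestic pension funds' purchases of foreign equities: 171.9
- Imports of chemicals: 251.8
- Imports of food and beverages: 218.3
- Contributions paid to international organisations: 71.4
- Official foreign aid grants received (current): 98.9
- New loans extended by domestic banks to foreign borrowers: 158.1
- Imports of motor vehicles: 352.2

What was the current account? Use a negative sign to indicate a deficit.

Goods: -218.3 - 251.8 - 352.2 - 1251.6 + 2006.3 = -67.6
Services: 174.9 + 297.0 - 123.6 = 348.3
Secondary income: 98.9 - 71.4 = 27.5
Current account = (-67.6) + 348.3 + 27.5 = 308.2
(Excluded from the current account — financial account: sale of domestic government bonds to non-residents 386.9, domestic pension funds' purchases of foreign equities 171.9, new loans extended by domestic banks to foreign borrowers 158.1.)

308.2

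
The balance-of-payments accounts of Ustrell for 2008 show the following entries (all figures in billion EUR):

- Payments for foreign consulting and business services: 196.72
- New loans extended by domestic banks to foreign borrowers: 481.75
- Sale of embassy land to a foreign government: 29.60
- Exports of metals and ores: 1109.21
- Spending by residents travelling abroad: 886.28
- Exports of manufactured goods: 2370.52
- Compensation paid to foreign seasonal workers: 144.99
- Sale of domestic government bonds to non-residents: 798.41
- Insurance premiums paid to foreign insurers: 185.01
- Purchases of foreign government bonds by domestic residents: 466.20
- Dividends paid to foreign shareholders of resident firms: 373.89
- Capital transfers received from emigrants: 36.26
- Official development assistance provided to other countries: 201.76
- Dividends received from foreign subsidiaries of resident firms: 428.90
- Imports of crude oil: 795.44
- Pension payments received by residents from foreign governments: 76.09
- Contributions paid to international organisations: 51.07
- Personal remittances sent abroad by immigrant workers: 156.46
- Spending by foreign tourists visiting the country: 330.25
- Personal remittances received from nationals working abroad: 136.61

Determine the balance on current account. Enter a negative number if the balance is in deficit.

Goods: -795.44 + 1109.21 + 2370.52 = 2684.29
Services: -196.72 - 886.28 - 185.01 + 330.25 = -937.76
Primary income: -373.89 + 428.90 - 144.99 = -89.98
Secondary income: 76.09 - 51.07 + 136.61 - 201.76 - 156.46 = -196.59
Current account = 2684.29 + (-937.76) + (-89.98) + (-196.59) = 1459.96
(Excluded from the current account — financial account: new loans extended by domestic banks to foreign borrowers 481.75, sale of domestic government bonds to non-residents 798.41, purchases of foreign government bonds by domestic residents 466.20; capital account: sale of embassy land to a foreign government 29.60, capital transfers received from emigrants 36.26.)

1459.96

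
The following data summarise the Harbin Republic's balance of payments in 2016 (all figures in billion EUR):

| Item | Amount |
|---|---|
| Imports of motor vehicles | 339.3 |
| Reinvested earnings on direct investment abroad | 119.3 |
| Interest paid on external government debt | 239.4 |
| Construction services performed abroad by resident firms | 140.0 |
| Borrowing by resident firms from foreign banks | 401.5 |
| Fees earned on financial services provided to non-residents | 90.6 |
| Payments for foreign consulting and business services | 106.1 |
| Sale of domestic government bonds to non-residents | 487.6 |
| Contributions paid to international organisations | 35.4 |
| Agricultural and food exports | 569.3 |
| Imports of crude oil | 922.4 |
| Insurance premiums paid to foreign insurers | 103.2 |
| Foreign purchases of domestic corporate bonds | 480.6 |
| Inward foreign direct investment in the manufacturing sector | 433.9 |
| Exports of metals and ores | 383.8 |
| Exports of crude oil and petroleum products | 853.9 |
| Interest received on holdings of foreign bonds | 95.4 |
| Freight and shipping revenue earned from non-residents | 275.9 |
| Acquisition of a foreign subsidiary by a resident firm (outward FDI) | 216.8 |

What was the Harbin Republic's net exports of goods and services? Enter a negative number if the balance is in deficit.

Goods: 383.8 + 853.9 + 569.3 - 339.3 - 922.4 = 545.3
Services: -106.1 + 275.9 + 90.6 - 103.2 + 140.0 = 297.2
Trade balance = 545.3 + 297.2 = 842.5
(Excluded from the trade balance — primary income: reinvested earnings on direct investment abroad 119.3, interest paid on external government debt 239.4, interest received on holdings of foreign bonds 95.4; financial account: borrowing by resident firms from foreign banks 401.5, sale of domestic government bonds to non-residents 487.6, foreign purchases of domestic corporate bonds 480.6, inward foreign direct investment in the manufacturing sector 433.9, acquisition of a foreign subsidiary by a resident firm (outward FDI) 216.8; secondary income: contributions paid to international organisations 35.4.)

842.5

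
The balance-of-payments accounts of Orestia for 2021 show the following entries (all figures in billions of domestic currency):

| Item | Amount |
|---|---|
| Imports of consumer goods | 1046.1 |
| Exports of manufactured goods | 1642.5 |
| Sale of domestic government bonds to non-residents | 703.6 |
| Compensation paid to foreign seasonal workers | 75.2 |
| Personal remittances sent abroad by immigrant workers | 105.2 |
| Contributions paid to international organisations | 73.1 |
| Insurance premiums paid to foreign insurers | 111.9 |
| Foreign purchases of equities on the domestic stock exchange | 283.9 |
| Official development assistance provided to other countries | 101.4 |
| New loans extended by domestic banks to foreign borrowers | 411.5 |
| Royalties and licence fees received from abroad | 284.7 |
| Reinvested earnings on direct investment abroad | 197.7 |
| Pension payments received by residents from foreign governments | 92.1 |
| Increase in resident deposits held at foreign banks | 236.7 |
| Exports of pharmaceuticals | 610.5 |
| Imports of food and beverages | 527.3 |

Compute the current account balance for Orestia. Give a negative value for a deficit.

Goods: 610.5 - 1046.1 - 527.3 + 1642.5 = 679.6
Services: -111.9 + 284.7 = 172.8
Primary income: -75.2 + 197.7 = 122.5
Secondary income: 92.1 - 105.2 - 101.4 - 73.1 = -187.6
Current account = 679.6 + 172.8 + 122.5 + (-187.6) = 787.3
(Excluded from the current account — financial account: sale of domestic government bonds to non-residents 703.6, foreign purchases of equities on the domestic stock exchange 283.9, new loans extended by domestic banks to foreign borrowers 411.5, increase in resident deposits held at foreign banks 236.7.)

787.3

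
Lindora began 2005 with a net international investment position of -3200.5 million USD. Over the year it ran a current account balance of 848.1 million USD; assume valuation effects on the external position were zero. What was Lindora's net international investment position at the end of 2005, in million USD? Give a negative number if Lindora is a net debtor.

With no valuation effects, change in NIIP = current account = 848.1
End-of-year NIIP = -3200.5 + 848.1 = -2352.4

-2352.4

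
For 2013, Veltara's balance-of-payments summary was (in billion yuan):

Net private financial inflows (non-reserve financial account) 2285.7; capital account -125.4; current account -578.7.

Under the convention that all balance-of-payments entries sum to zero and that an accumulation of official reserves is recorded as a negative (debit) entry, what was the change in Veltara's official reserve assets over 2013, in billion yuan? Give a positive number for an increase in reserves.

Official reserve transactions balance = -((-578.7) + (-125.4) + 2285.7) = -1581.6
An accumulation of reserves is recorded as a debit (negative entry), so the change in the stock of reserves is the negative of that balance.
Change in official reserves = -(-1581.6) = 1581.6

1581.6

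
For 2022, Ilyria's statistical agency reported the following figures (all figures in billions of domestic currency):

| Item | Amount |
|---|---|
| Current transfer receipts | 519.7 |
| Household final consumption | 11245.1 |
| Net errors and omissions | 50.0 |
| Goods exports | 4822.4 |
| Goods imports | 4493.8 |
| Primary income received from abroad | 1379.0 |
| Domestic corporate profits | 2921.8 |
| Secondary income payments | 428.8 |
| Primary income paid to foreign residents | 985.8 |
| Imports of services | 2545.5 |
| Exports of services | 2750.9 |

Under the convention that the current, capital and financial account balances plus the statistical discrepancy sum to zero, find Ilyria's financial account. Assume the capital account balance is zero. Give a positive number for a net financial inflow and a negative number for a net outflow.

Goods balance = 4822.4 - 4493.8 = 328.6
Services balance = 2750.9 - 2545.5 = 205.4
Trade balance (goods + services) = 328.6 + 205.4 = 534.0
Net primary income = 1379.0 - 985.8 = 393.2
Net secondary income = 519.7 - 428.8 = 90.9
Current account = 534.0 + 393.2 + 90.9 = 1018.1
Financial account = -(1018.1 + 50.0) = -1068.1

-1068.1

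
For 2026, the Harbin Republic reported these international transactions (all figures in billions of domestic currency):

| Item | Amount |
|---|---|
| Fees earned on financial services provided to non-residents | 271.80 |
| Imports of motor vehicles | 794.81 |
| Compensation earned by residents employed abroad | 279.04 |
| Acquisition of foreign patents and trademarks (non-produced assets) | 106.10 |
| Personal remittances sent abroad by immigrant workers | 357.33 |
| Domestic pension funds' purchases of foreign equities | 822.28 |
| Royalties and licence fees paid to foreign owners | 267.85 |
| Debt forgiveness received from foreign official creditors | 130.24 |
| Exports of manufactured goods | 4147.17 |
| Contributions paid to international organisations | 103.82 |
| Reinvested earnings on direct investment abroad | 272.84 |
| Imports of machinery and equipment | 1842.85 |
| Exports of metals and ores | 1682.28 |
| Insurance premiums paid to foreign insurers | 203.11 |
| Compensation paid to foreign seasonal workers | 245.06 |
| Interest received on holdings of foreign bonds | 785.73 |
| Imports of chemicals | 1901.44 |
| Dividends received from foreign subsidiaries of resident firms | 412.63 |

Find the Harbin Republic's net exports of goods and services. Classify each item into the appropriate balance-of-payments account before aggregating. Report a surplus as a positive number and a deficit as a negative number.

Goods: -794.81 + 1682.28 - 1842.85 - 1901.44 + 4147.17 = 1290.35
Services: 271.80 - 267.85 - 203.11 = -199.16
Trade balance = 1290.35 + (-199.16) = 1091.19
(Excluded from the trade balance — primary income: compensation earned by residents employed abroad 279.04, reinvested earnings on direct investment abroad 272.84, compensation paid to foreign seasonal workers 245.06, interest received on holdings of foreign bonds 785.73, dividends received from foreign subsidiaries of resident firms 412.63; capital account: acquisition of foreign patents and trademarks (non-produced assets) 106.10, debt forgiveness received from foreign official creditors 130.24; secondary income: personal remittances sent abroad by immigrant workers 357.33, contributions paid to international organisations 103.82; financial account: domestic pension funds' purchases of foreign equities 822.28.)

1091.19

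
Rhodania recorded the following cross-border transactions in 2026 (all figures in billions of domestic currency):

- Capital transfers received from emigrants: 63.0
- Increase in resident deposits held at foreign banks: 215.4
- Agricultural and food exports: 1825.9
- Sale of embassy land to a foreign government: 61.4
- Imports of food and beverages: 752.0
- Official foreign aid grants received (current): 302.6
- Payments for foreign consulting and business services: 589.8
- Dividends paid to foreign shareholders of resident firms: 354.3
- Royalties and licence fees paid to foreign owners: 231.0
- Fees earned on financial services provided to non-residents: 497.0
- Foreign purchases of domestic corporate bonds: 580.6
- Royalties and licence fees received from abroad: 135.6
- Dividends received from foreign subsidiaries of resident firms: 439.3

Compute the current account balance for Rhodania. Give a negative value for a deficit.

1273.3

Goods: 1825.9 - 752.0 = 1073.9
Services: -589.8 + 497.0 + 135.6 - 231.0 = -188.2
Primary income: 439.3 - 354.3 = 85.0
Secondary income: 302.6
Current account = 1073.9 + (-188.2) + 85.0 + 302.6 = 1273.3
(Excluded from the current account — capital account: capital transfers received from emigrants 63.0, sale of embassy land to a foreign government 61.4; financial account: increase in resident deposits held at foreign banks 215.4, foreign purchases of domestic corporate bonds 580.6.)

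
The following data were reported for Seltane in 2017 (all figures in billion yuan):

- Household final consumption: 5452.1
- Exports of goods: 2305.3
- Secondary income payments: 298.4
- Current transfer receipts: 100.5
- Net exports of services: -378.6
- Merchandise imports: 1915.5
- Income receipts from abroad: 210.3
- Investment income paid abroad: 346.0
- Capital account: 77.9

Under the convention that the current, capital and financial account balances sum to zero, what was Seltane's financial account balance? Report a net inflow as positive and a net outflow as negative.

Goods balance = 2305.3 - 1915.5 = 389.8
Services balance = -378.6
Trade balance (goods + services) = 389.8 + (-378.6) = 11.2
Net primary income = 210.3 - 346.0 = -135.7
Net secondary income = 100.5 - 298.4 = -197.9
Current account = 11.2 + (-135.7) + (-197.9) = -322.4
Financial account = -(-322.4 + 77.9) = 244.5

244.5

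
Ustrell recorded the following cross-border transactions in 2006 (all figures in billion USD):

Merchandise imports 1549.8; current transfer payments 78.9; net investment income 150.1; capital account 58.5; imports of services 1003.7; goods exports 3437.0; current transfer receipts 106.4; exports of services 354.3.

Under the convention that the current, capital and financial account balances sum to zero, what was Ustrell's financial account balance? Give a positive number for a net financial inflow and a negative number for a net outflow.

Goods balance = 3437.0 - 1549.8 = 1887.2
Services balance = 354.3 - 1003.7 = -649.4
Trade balance (goods + services) = 1887.2 + (-649.4) = 1237.8
Net primary income = 150.1
Net secondary income = 106.4 - 78.9 = 27.5
Current account = 1237.8 + 150.1 + 27.5 = 1415.4
Financial account = -(1415.4 + 58.5) = -1473.9

-1473.9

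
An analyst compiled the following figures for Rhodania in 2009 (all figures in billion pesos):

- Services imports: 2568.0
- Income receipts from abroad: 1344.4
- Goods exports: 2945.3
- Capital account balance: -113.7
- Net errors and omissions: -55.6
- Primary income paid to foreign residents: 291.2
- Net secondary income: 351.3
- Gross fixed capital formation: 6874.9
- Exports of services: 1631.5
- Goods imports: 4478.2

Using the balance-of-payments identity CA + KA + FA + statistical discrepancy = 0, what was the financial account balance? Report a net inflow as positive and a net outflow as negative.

Goods balance = 2945.3 - 4478.2 = -1532.9
Services balance = 1631.5 - 2568.0 = -936.5
Trade balance (goods + services) = -1532.9 + (-936.5) = -2469.4
Net primary income = 1344.4 - 291.2 = 1053.2
Net secondary income = 351.3
Current account = -2469.4 + 1053.2 + 351.3 = -1064.9
Financial account = -(-1064.9 + (-113.7) + (-55.6)) = 1234.2

1234.2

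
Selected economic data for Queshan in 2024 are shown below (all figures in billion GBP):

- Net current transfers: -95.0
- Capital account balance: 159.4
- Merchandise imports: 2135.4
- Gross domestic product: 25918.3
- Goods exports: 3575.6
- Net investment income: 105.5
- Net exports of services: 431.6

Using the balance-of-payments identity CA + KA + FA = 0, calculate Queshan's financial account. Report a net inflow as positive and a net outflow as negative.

Goods balance = 3575.6 - 2135.4 = 1440.2
Services balance = 431.6
Trade balance (goods + services) = 1440.2 + 431.6 = 1871.8
Net primary income = 105.5
Net secondary income = -95.0
Current account = 1871.8 + 105.5 + (-95.0) = 1882.3
Financial account = -(1882.3 + 159.4) = -2041.7

-2041.7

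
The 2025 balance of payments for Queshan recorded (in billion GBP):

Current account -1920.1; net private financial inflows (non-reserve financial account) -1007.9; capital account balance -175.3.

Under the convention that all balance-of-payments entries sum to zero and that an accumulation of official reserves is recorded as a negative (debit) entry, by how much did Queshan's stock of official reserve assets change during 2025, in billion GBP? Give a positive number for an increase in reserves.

-3103.3

Official reserve transactions balance = -((-1920.1) + (-175.3) + (-1007.9)) = 3103.3
An accumulation of reserves is recorded as a debit (negative entry), so the change in the stock of reserves is the negative of that balance.
Change in official reserves = -(3103.3) = -3103.3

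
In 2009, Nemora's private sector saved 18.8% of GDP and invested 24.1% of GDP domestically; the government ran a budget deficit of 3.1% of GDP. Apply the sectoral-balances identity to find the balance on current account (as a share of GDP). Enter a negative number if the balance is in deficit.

By the sectoral-balances identity, CA = (S_private - I) + (T - G).
Private balance = 18.8 - 24.1 = -5.3
Government balance (T - G) = -3.1
CA = -5.3 + (-3.1) = -8.4

-8.4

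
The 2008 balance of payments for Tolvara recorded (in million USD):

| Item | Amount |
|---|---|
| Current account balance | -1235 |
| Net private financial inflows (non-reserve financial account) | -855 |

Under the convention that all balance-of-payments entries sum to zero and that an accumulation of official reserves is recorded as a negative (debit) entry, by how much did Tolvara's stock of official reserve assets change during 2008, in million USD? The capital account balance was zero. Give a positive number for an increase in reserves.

-2090

Official reserve transactions balance = -((-1235) + (-855)) = 2090
An accumulation of reserves is recorded as a debit (negative entry), so the change in the stock of reserves is the negative of that balance.
Change in official reserves = -(2090) = -2090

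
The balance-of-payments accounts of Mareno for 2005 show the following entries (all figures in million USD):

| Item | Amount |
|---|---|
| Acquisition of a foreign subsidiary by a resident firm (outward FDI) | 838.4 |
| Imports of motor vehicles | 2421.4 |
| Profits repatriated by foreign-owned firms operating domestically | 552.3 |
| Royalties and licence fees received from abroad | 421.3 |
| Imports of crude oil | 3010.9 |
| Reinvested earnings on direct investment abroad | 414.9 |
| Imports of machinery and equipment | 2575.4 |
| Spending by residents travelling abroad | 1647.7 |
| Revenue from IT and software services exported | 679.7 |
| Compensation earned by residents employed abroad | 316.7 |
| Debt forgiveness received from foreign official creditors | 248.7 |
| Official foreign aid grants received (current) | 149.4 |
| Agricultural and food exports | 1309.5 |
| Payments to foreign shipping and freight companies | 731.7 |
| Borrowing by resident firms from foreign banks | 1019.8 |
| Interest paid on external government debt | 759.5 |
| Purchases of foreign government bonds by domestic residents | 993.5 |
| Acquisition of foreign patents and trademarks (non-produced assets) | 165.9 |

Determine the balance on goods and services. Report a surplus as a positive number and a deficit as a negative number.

Goods: -2421.4 - 3010.9 + 1309.5 - 2575.4 = -6698.2
Services: -1647.7 + 421.3 - 731.7 + 679.7 = -1278.4
Trade balance = -6698.2 + (-1278.4) = -7976.6
(Excluded from the trade balance — financial account: acquisition of a foreign subsidiary by a resident firm (outward FDI) 838.4, borrowing by resident firms from foreign banks 1019.8, purchases of foreign government bonds by domestic residents 993.5; primary income: profits repatriated by foreign-owned firms operating domestically 552.3, reinvested earnings on direct investment abroad 414.9, compensation earned by residents employed abroad 316.7, interest paid on external government debt 759.5; capital account: debt forgiveness received from foreign official creditors 248.7, acquisition of foreign patents and trademarks (non-produced assets) 165.9; secondary income: official foreign aid grants received (current) 149.4.)

-7976.6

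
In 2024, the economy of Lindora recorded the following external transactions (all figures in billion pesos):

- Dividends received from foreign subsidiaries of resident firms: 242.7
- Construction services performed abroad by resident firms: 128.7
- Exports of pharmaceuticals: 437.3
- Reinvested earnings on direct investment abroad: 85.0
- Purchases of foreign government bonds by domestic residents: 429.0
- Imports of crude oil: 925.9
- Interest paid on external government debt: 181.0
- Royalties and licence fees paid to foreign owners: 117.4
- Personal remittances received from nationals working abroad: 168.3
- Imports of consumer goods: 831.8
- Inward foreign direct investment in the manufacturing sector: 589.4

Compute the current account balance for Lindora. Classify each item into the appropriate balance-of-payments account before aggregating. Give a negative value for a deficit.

-994.1

Goods: -831.8 - 925.9 + 437.3 = -1320.4
Services: -117.4 + 128.7 = 11.3
Primary income: -181.0 + 242.7 + 85.0 = 146.7
Secondary income: 168.3
Current account = (-1320.4) + 11.3 + 146.7 + 168.3 = -994.1
(Excluded from the current account — financial account: purchases of foreign government bonds by domestic residents 429.0, inward foreign direct investment in the manufacturing sector 589.4.)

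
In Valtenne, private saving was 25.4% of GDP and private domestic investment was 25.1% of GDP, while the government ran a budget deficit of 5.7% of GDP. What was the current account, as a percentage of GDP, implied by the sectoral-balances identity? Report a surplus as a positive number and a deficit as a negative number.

-5.4

By the sectoral-balances identity, CA = (S_private - I) + (T - G).
Private balance = 25.4 - 25.1 = 0.3
Government balance (T - G) = -5.7
CA = 0.3 + (-5.7) = -5.4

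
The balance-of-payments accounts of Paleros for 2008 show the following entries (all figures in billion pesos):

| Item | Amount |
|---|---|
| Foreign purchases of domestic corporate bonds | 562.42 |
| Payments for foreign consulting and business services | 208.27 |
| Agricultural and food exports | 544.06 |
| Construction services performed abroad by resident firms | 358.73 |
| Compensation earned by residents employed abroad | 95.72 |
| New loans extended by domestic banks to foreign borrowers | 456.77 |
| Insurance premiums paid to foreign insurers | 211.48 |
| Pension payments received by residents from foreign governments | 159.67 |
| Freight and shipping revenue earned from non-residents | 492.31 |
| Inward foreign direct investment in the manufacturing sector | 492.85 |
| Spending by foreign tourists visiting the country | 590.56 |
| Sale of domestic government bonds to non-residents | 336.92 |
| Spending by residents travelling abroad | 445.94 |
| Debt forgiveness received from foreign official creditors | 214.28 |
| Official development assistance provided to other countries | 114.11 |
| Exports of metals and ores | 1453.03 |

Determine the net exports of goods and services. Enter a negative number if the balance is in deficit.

Goods: 544.06 + 1453.03 = 1997.09
Services: 358.73 + 492.31 - 445.94 - 211.48 - 208.27 + 590.56 = 575.91
Trade balance = 1997.09 + 575.91 = 2573.00
(Excluded from the trade balance — financial account: foreign purchases of domestic corporate bonds 562.42, new loans extended by domestic banks to foreign borrowers 456.77, inward foreign direct investment in the manufacturing sector 492.85, sale of domestic government bonds to non-residents 336.92; primary income: compensation earned by residents employed abroad 95.72; secondary income: pension payments received by residents from foreign governments 159.67, official development assistance provided to other countries 114.11; capital account: debt forgiveness received from foreign official creditors 214.28.)

2573.00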